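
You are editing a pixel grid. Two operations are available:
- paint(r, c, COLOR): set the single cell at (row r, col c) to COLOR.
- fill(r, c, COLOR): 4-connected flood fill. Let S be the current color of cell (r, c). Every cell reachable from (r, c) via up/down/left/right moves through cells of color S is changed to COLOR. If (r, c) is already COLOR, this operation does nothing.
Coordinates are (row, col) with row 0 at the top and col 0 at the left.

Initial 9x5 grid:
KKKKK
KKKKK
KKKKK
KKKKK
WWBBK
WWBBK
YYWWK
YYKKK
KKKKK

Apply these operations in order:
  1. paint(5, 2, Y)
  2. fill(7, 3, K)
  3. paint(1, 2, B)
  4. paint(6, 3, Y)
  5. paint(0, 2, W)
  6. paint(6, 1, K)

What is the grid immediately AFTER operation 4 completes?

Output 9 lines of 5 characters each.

After op 1 paint(5,2,Y):
KKKKK
KKKKK
KKKKK
KKKKK
WWBBK
WWYBK
YYWWK
YYKKK
KKKKK
After op 2 fill(7,3,K) [0 cells changed]:
KKKKK
KKKKK
KKKKK
KKKKK
WWBBK
WWYBK
YYWWK
YYKKK
KKKKK
After op 3 paint(1,2,B):
KKKKK
KKBKK
KKKKK
KKKKK
WWBBK
WWYBK
YYWWK
YYKKK
KKKKK
After op 4 paint(6,3,Y):
KKKKK
KKBKK
KKKKK
KKKKK
WWBBK
WWYBK
YYWYK
YYKKK
KKKKK

Answer: KKKKK
KKBKK
KKKKK
KKKKK
WWBBK
WWYBK
YYWYK
YYKKK
KKKKK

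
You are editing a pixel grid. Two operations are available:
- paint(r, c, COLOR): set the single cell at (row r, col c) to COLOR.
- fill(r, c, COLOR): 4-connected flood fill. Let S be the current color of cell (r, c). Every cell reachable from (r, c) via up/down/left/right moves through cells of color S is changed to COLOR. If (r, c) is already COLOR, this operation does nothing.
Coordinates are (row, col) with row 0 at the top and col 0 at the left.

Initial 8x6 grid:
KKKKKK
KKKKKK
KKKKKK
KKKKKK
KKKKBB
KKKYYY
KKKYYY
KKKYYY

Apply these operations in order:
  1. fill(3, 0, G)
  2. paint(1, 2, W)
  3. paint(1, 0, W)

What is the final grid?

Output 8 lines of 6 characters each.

After op 1 fill(3,0,G) [37 cells changed]:
GGGGGG
GGGGGG
GGGGGG
GGGGGG
GGGGBB
GGGYYY
GGGYYY
GGGYYY
After op 2 paint(1,2,W):
GGGGGG
GGWGGG
GGGGGG
GGGGGG
GGGGBB
GGGYYY
GGGYYY
GGGYYY
After op 3 paint(1,0,W):
GGGGGG
WGWGGG
GGGGGG
GGGGGG
GGGGBB
GGGYYY
GGGYYY
GGGYYY

Answer: GGGGGG
WGWGGG
GGGGGG
GGGGGG
GGGGBB
GGGYYY
GGGYYY
GGGYYY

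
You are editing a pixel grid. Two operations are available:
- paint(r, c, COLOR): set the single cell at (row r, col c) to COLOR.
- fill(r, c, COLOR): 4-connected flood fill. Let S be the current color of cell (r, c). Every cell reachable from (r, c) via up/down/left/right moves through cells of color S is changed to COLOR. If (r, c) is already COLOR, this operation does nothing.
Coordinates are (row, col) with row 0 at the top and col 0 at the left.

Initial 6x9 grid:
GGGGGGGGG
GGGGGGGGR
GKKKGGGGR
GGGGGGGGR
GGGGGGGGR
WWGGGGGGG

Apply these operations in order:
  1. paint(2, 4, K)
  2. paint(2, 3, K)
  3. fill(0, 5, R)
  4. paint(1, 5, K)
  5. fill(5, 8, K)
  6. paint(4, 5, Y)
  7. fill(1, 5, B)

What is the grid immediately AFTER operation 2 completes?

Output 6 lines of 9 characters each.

After op 1 paint(2,4,K):
GGGGGGGGG
GGGGGGGGR
GKKKKGGGR
GGGGGGGGR
GGGGGGGGR
WWGGGGGGG
After op 2 paint(2,3,K):
GGGGGGGGG
GGGGGGGGR
GKKKKGGGR
GGGGGGGGR
GGGGGGGGR
WWGGGGGGG

Answer: GGGGGGGGG
GGGGGGGGR
GKKKKGGGR
GGGGGGGGR
GGGGGGGGR
WWGGGGGGG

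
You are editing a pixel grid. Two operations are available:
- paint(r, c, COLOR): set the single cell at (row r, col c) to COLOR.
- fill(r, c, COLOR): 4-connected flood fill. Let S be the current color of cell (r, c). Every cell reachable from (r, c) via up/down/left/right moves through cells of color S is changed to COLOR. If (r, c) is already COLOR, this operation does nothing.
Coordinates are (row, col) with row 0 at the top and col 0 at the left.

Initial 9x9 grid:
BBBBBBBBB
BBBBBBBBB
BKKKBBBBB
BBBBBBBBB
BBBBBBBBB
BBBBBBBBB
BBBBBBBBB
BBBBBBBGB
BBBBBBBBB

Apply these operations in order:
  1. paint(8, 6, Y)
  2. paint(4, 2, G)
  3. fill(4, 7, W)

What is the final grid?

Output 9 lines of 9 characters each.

Answer: WWWWWWWWW
WWWWWWWWW
WKKKWWWWW
WWWWWWWWW
WWGWWWWWW
WWWWWWWWW
WWWWWWWWW
WWWWWWWGW
WWWWWWYWW

Derivation:
After op 1 paint(8,6,Y):
BBBBBBBBB
BBBBBBBBB
BKKKBBBBB
BBBBBBBBB
BBBBBBBBB
BBBBBBBBB
BBBBBBBBB
BBBBBBBGB
BBBBBBYBB
After op 2 paint(4,2,G):
BBBBBBBBB
BBBBBBBBB
BKKKBBBBB
BBBBBBBBB
BBGBBBBBB
BBBBBBBBB
BBBBBBBBB
BBBBBBBGB
BBBBBBYBB
After op 3 fill(4,7,W) [75 cells changed]:
WWWWWWWWW
WWWWWWWWW
WKKKWWWWW
WWWWWWWWW
WWGWWWWWW
WWWWWWWWW
WWWWWWWWW
WWWWWWWGW
WWWWWWYWW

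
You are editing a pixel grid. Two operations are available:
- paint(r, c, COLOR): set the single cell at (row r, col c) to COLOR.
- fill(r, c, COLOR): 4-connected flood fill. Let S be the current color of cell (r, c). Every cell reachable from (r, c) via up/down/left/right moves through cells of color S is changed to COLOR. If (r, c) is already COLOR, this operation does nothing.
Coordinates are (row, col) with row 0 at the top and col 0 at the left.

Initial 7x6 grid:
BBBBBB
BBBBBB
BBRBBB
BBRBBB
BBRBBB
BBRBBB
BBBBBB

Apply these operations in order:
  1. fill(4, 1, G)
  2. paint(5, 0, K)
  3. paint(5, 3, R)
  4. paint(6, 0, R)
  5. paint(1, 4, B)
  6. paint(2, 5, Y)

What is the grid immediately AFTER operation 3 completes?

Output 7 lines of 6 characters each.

After op 1 fill(4,1,G) [38 cells changed]:
GGGGGG
GGGGGG
GGRGGG
GGRGGG
GGRGGG
GGRGGG
GGGGGG
After op 2 paint(5,0,K):
GGGGGG
GGGGGG
GGRGGG
GGRGGG
GGRGGG
KGRGGG
GGGGGG
After op 3 paint(5,3,R):
GGGGGG
GGGGGG
GGRGGG
GGRGGG
GGRGGG
KGRRGG
GGGGGG

Answer: GGGGGG
GGGGGG
GGRGGG
GGRGGG
GGRGGG
KGRRGG
GGGGGG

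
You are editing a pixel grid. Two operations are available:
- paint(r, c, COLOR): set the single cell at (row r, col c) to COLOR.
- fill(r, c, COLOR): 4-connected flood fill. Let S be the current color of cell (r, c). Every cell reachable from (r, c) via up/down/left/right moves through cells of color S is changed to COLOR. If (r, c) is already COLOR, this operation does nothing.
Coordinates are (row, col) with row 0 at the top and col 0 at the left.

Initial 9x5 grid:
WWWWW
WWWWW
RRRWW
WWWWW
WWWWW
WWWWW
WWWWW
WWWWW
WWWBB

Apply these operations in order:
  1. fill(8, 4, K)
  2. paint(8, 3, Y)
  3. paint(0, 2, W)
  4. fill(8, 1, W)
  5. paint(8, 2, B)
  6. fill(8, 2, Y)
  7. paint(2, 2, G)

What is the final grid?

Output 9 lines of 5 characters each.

Answer: WWWWW
WWWWW
RRGWW
WWWWW
WWWWW
WWWWW
WWWWW
WWWWW
WWYYK

Derivation:
After op 1 fill(8,4,K) [2 cells changed]:
WWWWW
WWWWW
RRRWW
WWWWW
WWWWW
WWWWW
WWWWW
WWWWW
WWWKK
After op 2 paint(8,3,Y):
WWWWW
WWWWW
RRRWW
WWWWW
WWWWW
WWWWW
WWWWW
WWWWW
WWWYK
After op 3 paint(0,2,W):
WWWWW
WWWWW
RRRWW
WWWWW
WWWWW
WWWWW
WWWWW
WWWWW
WWWYK
After op 4 fill(8,1,W) [0 cells changed]:
WWWWW
WWWWW
RRRWW
WWWWW
WWWWW
WWWWW
WWWWW
WWWWW
WWWYK
After op 5 paint(8,2,B):
WWWWW
WWWWW
RRRWW
WWWWW
WWWWW
WWWWW
WWWWW
WWWWW
WWBYK
After op 6 fill(8,2,Y) [1 cells changed]:
WWWWW
WWWWW
RRRWW
WWWWW
WWWWW
WWWWW
WWWWW
WWWWW
WWYYK
After op 7 paint(2,2,G):
WWWWW
WWWWW
RRGWW
WWWWW
WWWWW
WWWWW
WWWWW
WWWWW
WWYYK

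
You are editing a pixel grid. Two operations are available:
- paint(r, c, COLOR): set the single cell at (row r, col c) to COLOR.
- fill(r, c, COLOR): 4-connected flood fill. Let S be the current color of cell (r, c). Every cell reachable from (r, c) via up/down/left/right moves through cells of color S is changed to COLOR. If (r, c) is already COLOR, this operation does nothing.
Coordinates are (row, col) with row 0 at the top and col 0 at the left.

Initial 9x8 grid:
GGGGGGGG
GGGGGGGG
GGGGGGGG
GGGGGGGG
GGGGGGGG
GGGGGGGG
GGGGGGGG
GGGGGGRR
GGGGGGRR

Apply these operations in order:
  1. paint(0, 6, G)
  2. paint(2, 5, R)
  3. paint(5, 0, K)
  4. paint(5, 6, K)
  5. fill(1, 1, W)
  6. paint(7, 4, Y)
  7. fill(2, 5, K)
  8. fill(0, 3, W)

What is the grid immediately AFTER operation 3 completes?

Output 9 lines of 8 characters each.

Answer: GGGGGGGG
GGGGGGGG
GGGGGRGG
GGGGGGGG
GGGGGGGG
KGGGGGGG
GGGGGGGG
GGGGGGRR
GGGGGGRR

Derivation:
After op 1 paint(0,6,G):
GGGGGGGG
GGGGGGGG
GGGGGGGG
GGGGGGGG
GGGGGGGG
GGGGGGGG
GGGGGGGG
GGGGGGRR
GGGGGGRR
After op 2 paint(2,5,R):
GGGGGGGG
GGGGGGGG
GGGGGRGG
GGGGGGGG
GGGGGGGG
GGGGGGGG
GGGGGGGG
GGGGGGRR
GGGGGGRR
After op 3 paint(5,0,K):
GGGGGGGG
GGGGGGGG
GGGGGRGG
GGGGGGGG
GGGGGGGG
KGGGGGGG
GGGGGGGG
GGGGGGRR
GGGGGGRR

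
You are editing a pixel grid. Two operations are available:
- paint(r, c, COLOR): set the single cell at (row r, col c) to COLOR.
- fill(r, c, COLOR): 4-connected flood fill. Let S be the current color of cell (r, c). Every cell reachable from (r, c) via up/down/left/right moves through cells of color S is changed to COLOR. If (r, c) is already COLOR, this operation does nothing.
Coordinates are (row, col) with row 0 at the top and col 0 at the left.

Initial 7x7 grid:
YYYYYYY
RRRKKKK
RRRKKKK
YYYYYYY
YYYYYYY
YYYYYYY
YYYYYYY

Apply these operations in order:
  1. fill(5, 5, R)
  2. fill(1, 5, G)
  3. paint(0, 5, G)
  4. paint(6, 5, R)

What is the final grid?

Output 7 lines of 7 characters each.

Answer: YYYYYGY
RRRGGGG
RRRGGGG
RRRRRRR
RRRRRRR
RRRRRRR
RRRRRRR

Derivation:
After op 1 fill(5,5,R) [28 cells changed]:
YYYYYYY
RRRKKKK
RRRKKKK
RRRRRRR
RRRRRRR
RRRRRRR
RRRRRRR
After op 2 fill(1,5,G) [8 cells changed]:
YYYYYYY
RRRGGGG
RRRGGGG
RRRRRRR
RRRRRRR
RRRRRRR
RRRRRRR
After op 3 paint(0,5,G):
YYYYYGY
RRRGGGG
RRRGGGG
RRRRRRR
RRRRRRR
RRRRRRR
RRRRRRR
After op 4 paint(6,5,R):
YYYYYGY
RRRGGGG
RRRGGGG
RRRRRRR
RRRRRRR
RRRRRRR
RRRRRRR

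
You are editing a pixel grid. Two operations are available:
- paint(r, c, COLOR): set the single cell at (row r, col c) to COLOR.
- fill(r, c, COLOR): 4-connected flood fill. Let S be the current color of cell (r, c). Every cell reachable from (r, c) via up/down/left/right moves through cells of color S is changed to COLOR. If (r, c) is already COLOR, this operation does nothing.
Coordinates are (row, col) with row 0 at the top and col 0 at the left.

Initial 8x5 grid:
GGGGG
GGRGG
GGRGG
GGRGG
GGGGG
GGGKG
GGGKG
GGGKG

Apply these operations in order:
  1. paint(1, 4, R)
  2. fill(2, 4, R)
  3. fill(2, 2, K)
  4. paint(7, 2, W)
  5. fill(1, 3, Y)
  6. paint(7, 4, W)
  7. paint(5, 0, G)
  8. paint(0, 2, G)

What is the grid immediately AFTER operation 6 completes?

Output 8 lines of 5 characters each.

Answer: YYYYY
YYYYY
YYYYY
YYYYY
YYYYY
YYYYY
YYYYY
YYWYW

Derivation:
After op 1 paint(1,4,R):
GGGGG
GGRGR
GGRGG
GGRGG
GGGGG
GGGKG
GGGKG
GGGKG
After op 2 fill(2,4,R) [33 cells changed]:
RRRRR
RRRRR
RRRRR
RRRRR
RRRRR
RRRKR
RRRKR
RRRKR
After op 3 fill(2,2,K) [37 cells changed]:
KKKKK
KKKKK
KKKKK
KKKKK
KKKKK
KKKKK
KKKKK
KKKKK
After op 4 paint(7,2,W):
KKKKK
KKKKK
KKKKK
KKKKK
KKKKK
KKKKK
KKKKK
KKWKK
After op 5 fill(1,3,Y) [39 cells changed]:
YYYYY
YYYYY
YYYYY
YYYYY
YYYYY
YYYYY
YYYYY
YYWYY
After op 6 paint(7,4,W):
YYYYY
YYYYY
YYYYY
YYYYY
YYYYY
YYYYY
YYYYY
YYWYW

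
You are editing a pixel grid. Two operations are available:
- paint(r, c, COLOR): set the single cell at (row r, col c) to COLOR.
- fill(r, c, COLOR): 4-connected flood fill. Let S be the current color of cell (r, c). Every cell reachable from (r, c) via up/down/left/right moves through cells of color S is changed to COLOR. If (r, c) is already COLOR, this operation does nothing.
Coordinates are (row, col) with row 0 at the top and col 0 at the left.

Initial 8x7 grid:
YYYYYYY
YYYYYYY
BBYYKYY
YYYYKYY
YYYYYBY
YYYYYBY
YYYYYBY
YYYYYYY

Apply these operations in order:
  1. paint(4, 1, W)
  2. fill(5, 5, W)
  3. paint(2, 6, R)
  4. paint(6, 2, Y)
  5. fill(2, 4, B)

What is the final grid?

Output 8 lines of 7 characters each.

Answer: YYYYYYY
YYYYYYY
BBYYBYR
YYYYBYY
YWYYYWY
YYYYYWY
YYYYYWY
YYYYYYY

Derivation:
After op 1 paint(4,1,W):
YYYYYYY
YYYYYYY
BBYYKYY
YYYYKYY
YWYYYBY
YYYYYBY
YYYYYBY
YYYYYYY
After op 2 fill(5,5,W) [3 cells changed]:
YYYYYYY
YYYYYYY
BBYYKYY
YYYYKYY
YWYYYWY
YYYYYWY
YYYYYWY
YYYYYYY
After op 3 paint(2,6,R):
YYYYYYY
YYYYYYY
BBYYKYR
YYYYKYY
YWYYYWY
YYYYYWY
YYYYYWY
YYYYYYY
After op 4 paint(6,2,Y):
YYYYYYY
YYYYYYY
BBYYKYR
YYYYKYY
YWYYYWY
YYYYYWY
YYYYYWY
YYYYYYY
After op 5 fill(2,4,B) [2 cells changed]:
YYYYYYY
YYYYYYY
BBYYBYR
YYYYBYY
YWYYYWY
YYYYYWY
YYYYYWY
YYYYYYY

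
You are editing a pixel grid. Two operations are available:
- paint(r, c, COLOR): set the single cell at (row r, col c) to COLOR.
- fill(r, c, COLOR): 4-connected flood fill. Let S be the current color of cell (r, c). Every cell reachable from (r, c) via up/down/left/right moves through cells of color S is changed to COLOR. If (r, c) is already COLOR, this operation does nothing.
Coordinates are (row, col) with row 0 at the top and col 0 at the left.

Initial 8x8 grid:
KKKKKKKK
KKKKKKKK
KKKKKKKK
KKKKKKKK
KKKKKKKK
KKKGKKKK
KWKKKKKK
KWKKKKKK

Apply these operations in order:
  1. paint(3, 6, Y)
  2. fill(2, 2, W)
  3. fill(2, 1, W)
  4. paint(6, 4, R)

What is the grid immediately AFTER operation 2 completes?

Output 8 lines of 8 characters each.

After op 1 paint(3,6,Y):
KKKKKKKK
KKKKKKKK
KKKKKKKK
KKKKKKYK
KKKKKKKK
KKKGKKKK
KWKKKKKK
KWKKKKKK
After op 2 fill(2,2,W) [60 cells changed]:
WWWWWWWW
WWWWWWWW
WWWWWWWW
WWWWWWYW
WWWWWWWW
WWWGWWWW
WWWWWWWW
WWWWWWWW

Answer: WWWWWWWW
WWWWWWWW
WWWWWWWW
WWWWWWYW
WWWWWWWW
WWWGWWWW
WWWWWWWW
WWWWWWWW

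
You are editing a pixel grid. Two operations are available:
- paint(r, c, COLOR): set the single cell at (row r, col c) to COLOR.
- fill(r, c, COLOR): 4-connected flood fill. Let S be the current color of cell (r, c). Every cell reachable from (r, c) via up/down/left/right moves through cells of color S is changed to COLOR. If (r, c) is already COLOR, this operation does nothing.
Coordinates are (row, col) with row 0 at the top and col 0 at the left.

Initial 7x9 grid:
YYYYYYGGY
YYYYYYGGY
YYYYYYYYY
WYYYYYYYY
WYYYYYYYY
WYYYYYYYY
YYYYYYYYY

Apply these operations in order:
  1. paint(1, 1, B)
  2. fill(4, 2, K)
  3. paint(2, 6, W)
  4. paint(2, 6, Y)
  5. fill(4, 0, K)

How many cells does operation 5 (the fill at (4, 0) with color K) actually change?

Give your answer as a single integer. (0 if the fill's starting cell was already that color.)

Answer: 3

Derivation:
After op 1 paint(1,1,B):
YYYYYYGGY
YBYYYYGGY
YYYYYYYYY
WYYYYYYYY
WYYYYYYYY
WYYYYYYYY
YYYYYYYYY
After op 2 fill(4,2,K) [55 cells changed]:
KKKKKKGGK
KBKKKKGGK
KKKKKKKKK
WKKKKKKKK
WKKKKKKKK
WKKKKKKKK
KKKKKKKKK
After op 3 paint(2,6,W):
KKKKKKGGK
KBKKKKGGK
KKKKKKWKK
WKKKKKKKK
WKKKKKKKK
WKKKKKKKK
KKKKKKKKK
After op 4 paint(2,6,Y):
KKKKKKGGK
KBKKKKGGK
KKKKKKYKK
WKKKKKKKK
WKKKKKKKK
WKKKKKKKK
KKKKKKKKK
After op 5 fill(4,0,K) [3 cells changed]:
KKKKKKGGK
KBKKKKGGK
KKKKKKYKK
KKKKKKKKK
KKKKKKKKK
KKKKKKKKK
KKKKKKKKK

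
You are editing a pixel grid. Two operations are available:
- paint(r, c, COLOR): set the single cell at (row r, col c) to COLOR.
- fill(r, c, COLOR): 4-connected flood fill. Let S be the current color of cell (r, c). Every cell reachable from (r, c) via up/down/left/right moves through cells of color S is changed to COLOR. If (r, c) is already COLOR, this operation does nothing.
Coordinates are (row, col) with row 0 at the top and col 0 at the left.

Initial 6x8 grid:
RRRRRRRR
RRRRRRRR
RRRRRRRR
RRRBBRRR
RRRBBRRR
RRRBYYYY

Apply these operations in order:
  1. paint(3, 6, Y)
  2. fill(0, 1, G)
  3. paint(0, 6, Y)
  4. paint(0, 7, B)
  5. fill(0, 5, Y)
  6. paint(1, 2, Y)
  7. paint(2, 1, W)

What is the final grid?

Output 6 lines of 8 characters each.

Answer: YYYYYYYB
YYYYYYYY
YWYYYYYY
YYYBBYYY
YYYBBYYY
YYYBYYYY

Derivation:
After op 1 paint(3,6,Y):
RRRRRRRR
RRRRRRRR
RRRRRRRR
RRRBBRYR
RRRBBRRR
RRRBYYYY
After op 2 fill(0,1,G) [38 cells changed]:
GGGGGGGG
GGGGGGGG
GGGGGGGG
GGGBBGYG
GGGBBGGG
GGGBYYYY
After op 3 paint(0,6,Y):
GGGGGGYG
GGGGGGGG
GGGGGGGG
GGGBBGYG
GGGBBGGG
GGGBYYYY
After op 4 paint(0,7,B):
GGGGGGYB
GGGGGGGG
GGGGGGGG
GGGBBGYG
GGGBBGGG
GGGBYYYY
After op 5 fill(0,5,Y) [36 cells changed]:
YYYYYYYB
YYYYYYYY
YYYYYYYY
YYYBBYYY
YYYBBYYY
YYYBYYYY
After op 6 paint(1,2,Y):
YYYYYYYB
YYYYYYYY
YYYYYYYY
YYYBBYYY
YYYBBYYY
YYYBYYYY
After op 7 paint(2,1,W):
YYYYYYYB
YYYYYYYY
YWYYYYYY
YYYBBYYY
YYYBBYYY
YYYBYYYY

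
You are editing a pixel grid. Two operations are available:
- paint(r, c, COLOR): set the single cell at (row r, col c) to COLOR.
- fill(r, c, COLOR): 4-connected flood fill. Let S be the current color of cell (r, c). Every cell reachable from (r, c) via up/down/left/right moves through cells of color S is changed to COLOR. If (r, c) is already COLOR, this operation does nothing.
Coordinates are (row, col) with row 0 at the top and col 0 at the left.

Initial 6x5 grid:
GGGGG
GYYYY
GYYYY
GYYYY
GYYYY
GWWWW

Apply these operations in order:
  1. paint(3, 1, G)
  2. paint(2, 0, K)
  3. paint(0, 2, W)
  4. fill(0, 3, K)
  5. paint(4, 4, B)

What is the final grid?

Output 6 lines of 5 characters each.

After op 1 paint(3,1,G):
GGGGG
GYYYY
GYYYY
GGYYY
GYYYY
GWWWW
After op 2 paint(2,0,K):
GGGGG
GYYYY
KYYYY
GGYYY
GYYYY
GWWWW
After op 3 paint(0,2,W):
GGWGG
GYYYY
KYYYY
GGYYY
GYYYY
GWWWW
After op 4 fill(0,3,K) [2 cells changed]:
GGWKK
GYYYY
KYYYY
GGYYY
GYYYY
GWWWW
After op 5 paint(4,4,B):
GGWKK
GYYYY
KYYYY
GGYYY
GYYYB
GWWWW

Answer: GGWKK
GYYYY
KYYYY
GGYYY
GYYYB
GWWWW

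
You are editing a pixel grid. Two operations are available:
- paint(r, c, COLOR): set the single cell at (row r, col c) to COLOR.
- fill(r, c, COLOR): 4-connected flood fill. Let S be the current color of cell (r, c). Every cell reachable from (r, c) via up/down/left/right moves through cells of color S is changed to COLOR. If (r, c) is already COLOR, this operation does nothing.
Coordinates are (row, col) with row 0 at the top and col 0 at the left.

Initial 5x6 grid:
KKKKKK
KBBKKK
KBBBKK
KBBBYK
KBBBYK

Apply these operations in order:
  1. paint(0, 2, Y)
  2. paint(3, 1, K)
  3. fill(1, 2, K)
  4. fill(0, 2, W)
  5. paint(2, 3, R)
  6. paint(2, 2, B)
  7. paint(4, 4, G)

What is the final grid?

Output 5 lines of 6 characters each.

Answer: KKWKKK
KKKKKK
KKBRKK
KKKKYK
KKKKGK

Derivation:
After op 1 paint(0,2,Y):
KKYKKK
KBBKKK
KBBBKK
KBBBYK
KBBBYK
After op 2 paint(3,1,K):
KKYKKK
KBBKKK
KBBBKK
KKBBYK
KBBBYK
After op 3 fill(1,2,K) [10 cells changed]:
KKYKKK
KKKKKK
KKKKKK
KKKKYK
KKKKYK
After op 4 fill(0,2,W) [1 cells changed]:
KKWKKK
KKKKKK
KKKKKK
KKKKYK
KKKKYK
After op 5 paint(2,3,R):
KKWKKK
KKKKKK
KKKRKK
KKKKYK
KKKKYK
After op 6 paint(2,2,B):
KKWKKK
KKKKKK
KKBRKK
KKKKYK
KKKKYK
After op 7 paint(4,4,G):
KKWKKK
KKKKKK
KKBRKK
KKKKYK
KKKKGK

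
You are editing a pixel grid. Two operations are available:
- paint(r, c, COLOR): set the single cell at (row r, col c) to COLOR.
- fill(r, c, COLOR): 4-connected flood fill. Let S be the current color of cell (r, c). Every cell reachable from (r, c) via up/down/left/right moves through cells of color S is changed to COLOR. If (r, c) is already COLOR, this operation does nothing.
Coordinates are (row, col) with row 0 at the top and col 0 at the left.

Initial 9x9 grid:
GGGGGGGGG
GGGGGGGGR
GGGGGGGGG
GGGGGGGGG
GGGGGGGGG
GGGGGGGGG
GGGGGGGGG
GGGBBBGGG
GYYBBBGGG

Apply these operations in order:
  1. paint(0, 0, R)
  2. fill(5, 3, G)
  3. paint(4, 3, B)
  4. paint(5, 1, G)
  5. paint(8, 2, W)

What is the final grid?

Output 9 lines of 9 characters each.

After op 1 paint(0,0,R):
RGGGGGGGG
GGGGGGGGR
GGGGGGGGG
GGGGGGGGG
GGGGGGGGG
GGGGGGGGG
GGGGGGGGG
GGGBBBGGG
GYYBBBGGG
After op 2 fill(5,3,G) [0 cells changed]:
RGGGGGGGG
GGGGGGGGR
GGGGGGGGG
GGGGGGGGG
GGGGGGGGG
GGGGGGGGG
GGGGGGGGG
GGGBBBGGG
GYYBBBGGG
After op 3 paint(4,3,B):
RGGGGGGGG
GGGGGGGGR
GGGGGGGGG
GGGGGGGGG
GGGBGGGGG
GGGGGGGGG
GGGGGGGGG
GGGBBBGGG
GYYBBBGGG
After op 4 paint(5,1,G):
RGGGGGGGG
GGGGGGGGR
GGGGGGGGG
GGGGGGGGG
GGGBGGGGG
GGGGGGGGG
GGGGGGGGG
GGGBBBGGG
GYYBBBGGG
After op 5 paint(8,2,W):
RGGGGGGGG
GGGGGGGGR
GGGGGGGGG
GGGGGGGGG
GGGBGGGGG
GGGGGGGGG
GGGGGGGGG
GGGBBBGGG
GYWBBBGGG

Answer: RGGGGGGGG
GGGGGGGGR
GGGGGGGGG
GGGGGGGGG
GGGBGGGGG
GGGGGGGGG
GGGGGGGGG
GGGBBBGGG
GYWBBBGGG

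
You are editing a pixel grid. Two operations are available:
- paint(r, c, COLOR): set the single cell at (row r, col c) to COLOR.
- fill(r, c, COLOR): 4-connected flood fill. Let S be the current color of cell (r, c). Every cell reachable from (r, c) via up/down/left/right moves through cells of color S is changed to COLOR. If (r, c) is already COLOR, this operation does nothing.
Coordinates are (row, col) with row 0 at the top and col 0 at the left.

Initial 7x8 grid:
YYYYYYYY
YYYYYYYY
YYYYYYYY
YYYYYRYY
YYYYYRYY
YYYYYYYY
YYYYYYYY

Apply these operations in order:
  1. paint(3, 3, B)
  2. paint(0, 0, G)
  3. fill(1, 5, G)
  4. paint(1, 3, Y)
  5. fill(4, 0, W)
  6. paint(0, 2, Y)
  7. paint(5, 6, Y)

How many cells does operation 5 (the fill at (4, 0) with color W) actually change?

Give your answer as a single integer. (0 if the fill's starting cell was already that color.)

Answer: 52

Derivation:
After op 1 paint(3,3,B):
YYYYYYYY
YYYYYYYY
YYYYYYYY
YYYBYRYY
YYYYYRYY
YYYYYYYY
YYYYYYYY
After op 2 paint(0,0,G):
GYYYYYYY
YYYYYYYY
YYYYYYYY
YYYBYRYY
YYYYYRYY
YYYYYYYY
YYYYYYYY
After op 3 fill(1,5,G) [52 cells changed]:
GGGGGGGG
GGGGGGGG
GGGGGGGG
GGGBGRGG
GGGGGRGG
GGGGGGGG
GGGGGGGG
After op 4 paint(1,3,Y):
GGGGGGGG
GGGYGGGG
GGGGGGGG
GGGBGRGG
GGGGGRGG
GGGGGGGG
GGGGGGGG
After op 5 fill(4,0,W) [52 cells changed]:
WWWWWWWW
WWWYWWWW
WWWWWWWW
WWWBWRWW
WWWWWRWW
WWWWWWWW
WWWWWWWW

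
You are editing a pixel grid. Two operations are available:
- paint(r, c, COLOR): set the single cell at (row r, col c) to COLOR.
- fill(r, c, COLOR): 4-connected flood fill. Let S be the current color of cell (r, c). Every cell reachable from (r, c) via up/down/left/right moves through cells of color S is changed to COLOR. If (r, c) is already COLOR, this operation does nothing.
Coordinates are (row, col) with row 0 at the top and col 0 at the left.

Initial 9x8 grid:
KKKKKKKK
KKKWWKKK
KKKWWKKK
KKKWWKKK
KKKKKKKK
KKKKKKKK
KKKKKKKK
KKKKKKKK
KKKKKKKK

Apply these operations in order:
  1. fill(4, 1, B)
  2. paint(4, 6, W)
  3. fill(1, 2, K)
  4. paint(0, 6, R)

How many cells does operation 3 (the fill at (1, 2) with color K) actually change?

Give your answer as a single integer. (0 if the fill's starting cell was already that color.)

After op 1 fill(4,1,B) [66 cells changed]:
BBBBBBBB
BBBWWBBB
BBBWWBBB
BBBWWBBB
BBBBBBBB
BBBBBBBB
BBBBBBBB
BBBBBBBB
BBBBBBBB
After op 2 paint(4,6,W):
BBBBBBBB
BBBWWBBB
BBBWWBBB
BBBWWBBB
BBBBBBWB
BBBBBBBB
BBBBBBBB
BBBBBBBB
BBBBBBBB
After op 3 fill(1,2,K) [65 cells changed]:
KKKKKKKK
KKKWWKKK
KKKWWKKK
KKKWWKKK
KKKKKKWK
KKKKKKKK
KKKKKKKK
KKKKKKKK
KKKKKKKK

Answer: 65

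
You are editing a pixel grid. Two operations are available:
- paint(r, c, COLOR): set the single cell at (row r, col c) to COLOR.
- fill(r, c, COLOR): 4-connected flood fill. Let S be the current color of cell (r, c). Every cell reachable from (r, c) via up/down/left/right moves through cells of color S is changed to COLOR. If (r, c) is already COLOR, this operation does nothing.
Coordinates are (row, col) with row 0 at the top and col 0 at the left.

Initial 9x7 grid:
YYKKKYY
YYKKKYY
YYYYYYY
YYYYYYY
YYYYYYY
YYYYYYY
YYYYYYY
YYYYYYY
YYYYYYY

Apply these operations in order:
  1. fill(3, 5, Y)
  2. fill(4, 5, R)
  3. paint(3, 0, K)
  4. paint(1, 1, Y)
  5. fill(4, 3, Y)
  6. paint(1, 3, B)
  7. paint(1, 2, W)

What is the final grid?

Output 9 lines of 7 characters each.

Answer: YYKKKYY
YYWBKYY
YYYYYYY
KYYYYYY
YYYYYYY
YYYYYYY
YYYYYYY
YYYYYYY
YYYYYYY

Derivation:
After op 1 fill(3,5,Y) [0 cells changed]:
YYKKKYY
YYKKKYY
YYYYYYY
YYYYYYY
YYYYYYY
YYYYYYY
YYYYYYY
YYYYYYY
YYYYYYY
After op 2 fill(4,5,R) [57 cells changed]:
RRKKKRR
RRKKKRR
RRRRRRR
RRRRRRR
RRRRRRR
RRRRRRR
RRRRRRR
RRRRRRR
RRRRRRR
After op 3 paint(3,0,K):
RRKKKRR
RRKKKRR
RRRRRRR
KRRRRRR
RRRRRRR
RRRRRRR
RRRRRRR
RRRRRRR
RRRRRRR
After op 4 paint(1,1,Y):
RRKKKRR
RYKKKRR
RRRRRRR
KRRRRRR
RRRRRRR
RRRRRRR
RRRRRRR
RRRRRRR
RRRRRRR
After op 5 fill(4,3,Y) [55 cells changed]:
YYKKKYY
YYKKKYY
YYYYYYY
KYYYYYY
YYYYYYY
YYYYYYY
YYYYYYY
YYYYYYY
YYYYYYY
After op 6 paint(1,3,B):
YYKKKYY
YYKBKYY
YYYYYYY
KYYYYYY
YYYYYYY
YYYYYYY
YYYYYYY
YYYYYYY
YYYYYYY
After op 7 paint(1,2,W):
YYKKKYY
YYWBKYY
YYYYYYY
KYYYYYY
YYYYYYY
YYYYYYY
YYYYYYY
YYYYYYY
YYYYYYY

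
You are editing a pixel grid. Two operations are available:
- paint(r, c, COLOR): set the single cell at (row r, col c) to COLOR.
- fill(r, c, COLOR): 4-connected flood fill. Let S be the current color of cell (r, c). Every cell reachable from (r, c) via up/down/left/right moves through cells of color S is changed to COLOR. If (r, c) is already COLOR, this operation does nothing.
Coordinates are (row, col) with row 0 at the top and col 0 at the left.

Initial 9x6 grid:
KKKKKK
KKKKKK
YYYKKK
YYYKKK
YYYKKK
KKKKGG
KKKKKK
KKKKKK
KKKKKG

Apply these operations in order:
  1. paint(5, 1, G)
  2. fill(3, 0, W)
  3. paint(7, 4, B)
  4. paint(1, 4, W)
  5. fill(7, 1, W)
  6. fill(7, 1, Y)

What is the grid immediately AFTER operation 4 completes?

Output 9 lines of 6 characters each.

After op 1 paint(5,1,G):
KKKKKK
KKKKKK
YYYKKK
YYYKKK
YYYKKK
KGKKGG
KKKKKK
KKKKKK
KKKKKG
After op 2 fill(3,0,W) [9 cells changed]:
KKKKKK
KKKKKK
WWWKKK
WWWKKK
WWWKKK
KGKKGG
KKKKKK
KKKKKK
KKKKKG
After op 3 paint(7,4,B):
KKKKKK
KKKKKK
WWWKKK
WWWKKK
WWWKKK
KGKKGG
KKKKKK
KKKKBK
KKKKKG
After op 4 paint(1,4,W):
KKKKKK
KKKKWK
WWWKKK
WWWKKK
WWWKKK
KGKKGG
KKKKKK
KKKKBK
KKKKKG

Answer: KKKKKK
KKKKWK
WWWKKK
WWWKKK
WWWKKK
KGKKGG
KKKKKK
KKKKBK
KKKKKG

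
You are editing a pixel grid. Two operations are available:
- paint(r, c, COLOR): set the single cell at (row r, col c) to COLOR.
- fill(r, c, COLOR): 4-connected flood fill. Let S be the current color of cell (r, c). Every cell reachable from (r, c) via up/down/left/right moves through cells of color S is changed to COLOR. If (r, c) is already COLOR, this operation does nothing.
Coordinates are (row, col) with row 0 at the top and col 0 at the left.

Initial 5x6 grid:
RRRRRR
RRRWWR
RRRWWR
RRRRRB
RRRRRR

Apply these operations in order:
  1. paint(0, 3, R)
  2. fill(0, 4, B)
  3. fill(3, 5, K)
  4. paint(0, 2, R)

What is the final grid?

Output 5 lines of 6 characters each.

Answer: KKRKKK
KKKWWK
KKKWWK
KKKKKK
KKKKKK

Derivation:
After op 1 paint(0,3,R):
RRRRRR
RRRWWR
RRRWWR
RRRRRB
RRRRRR
After op 2 fill(0,4,B) [25 cells changed]:
BBBBBB
BBBWWB
BBBWWB
BBBBBB
BBBBBB
After op 3 fill(3,5,K) [26 cells changed]:
KKKKKK
KKKWWK
KKKWWK
KKKKKK
KKKKKK
After op 4 paint(0,2,R):
KKRKKK
KKKWWK
KKKWWK
KKKKKK
KKKKKK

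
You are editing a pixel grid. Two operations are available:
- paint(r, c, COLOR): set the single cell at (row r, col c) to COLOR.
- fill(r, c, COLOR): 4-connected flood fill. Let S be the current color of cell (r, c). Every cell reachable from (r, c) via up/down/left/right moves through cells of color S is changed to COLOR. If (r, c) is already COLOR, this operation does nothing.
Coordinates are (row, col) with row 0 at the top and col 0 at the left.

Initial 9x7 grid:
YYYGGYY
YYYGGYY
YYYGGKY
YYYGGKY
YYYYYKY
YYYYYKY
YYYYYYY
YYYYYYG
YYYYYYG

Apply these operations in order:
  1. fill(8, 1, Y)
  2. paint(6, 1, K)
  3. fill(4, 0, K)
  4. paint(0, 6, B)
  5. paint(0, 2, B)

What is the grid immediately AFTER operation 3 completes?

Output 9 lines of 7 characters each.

After op 1 fill(8,1,Y) [0 cells changed]:
YYYGGYY
YYYGGYY
YYYGGKY
YYYGGKY
YYYYYKY
YYYYYKY
YYYYYYY
YYYYYYG
YYYYYYG
After op 2 paint(6,1,K):
YYYGGYY
YYYGGYY
YYYGGKY
YYYGGKY
YYYYYKY
YYYYYKY
YKYYYYY
YYYYYYG
YYYYYYG
After op 3 fill(4,0,K) [48 cells changed]:
KKKGGKK
KKKGGKK
KKKGGKK
KKKGGKK
KKKKKKK
KKKKKKK
KKKKKKK
KKKKKKG
KKKKKKG

Answer: KKKGGKK
KKKGGKK
KKKGGKK
KKKGGKK
KKKKKKK
KKKKKKK
KKKKKKK
KKKKKKG
KKKKKKG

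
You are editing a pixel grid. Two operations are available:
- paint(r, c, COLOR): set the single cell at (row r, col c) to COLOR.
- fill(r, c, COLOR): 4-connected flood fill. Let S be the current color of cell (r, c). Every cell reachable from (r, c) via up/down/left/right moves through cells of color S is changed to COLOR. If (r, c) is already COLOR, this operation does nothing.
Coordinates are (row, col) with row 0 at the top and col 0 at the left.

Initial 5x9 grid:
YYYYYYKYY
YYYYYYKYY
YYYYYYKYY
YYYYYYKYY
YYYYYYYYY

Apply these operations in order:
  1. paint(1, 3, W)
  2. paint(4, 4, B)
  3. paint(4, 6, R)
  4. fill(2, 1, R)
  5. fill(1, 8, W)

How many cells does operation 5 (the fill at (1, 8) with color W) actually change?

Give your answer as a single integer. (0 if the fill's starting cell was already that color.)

After op 1 paint(1,3,W):
YYYYYYKYY
YYYWYYKYY
YYYYYYKYY
YYYYYYKYY
YYYYYYYYY
After op 2 paint(4,4,B):
YYYYYYKYY
YYYWYYKYY
YYYYYYKYY
YYYYYYKYY
YYYYBYYYY
After op 3 paint(4,6,R):
YYYYYYKYY
YYYWYYKYY
YYYYYYKYY
YYYYYYKYY
YYYYBYRYY
After op 4 fill(2,1,R) [28 cells changed]:
RRRRRRKYY
RRRWRRKYY
RRRRRRKYY
RRRRRRKYY
RRRRBRRYY
After op 5 fill(1,8,W) [10 cells changed]:
RRRRRRKWW
RRRWRRKWW
RRRRRRKWW
RRRRRRKWW
RRRRBRRWW

Answer: 10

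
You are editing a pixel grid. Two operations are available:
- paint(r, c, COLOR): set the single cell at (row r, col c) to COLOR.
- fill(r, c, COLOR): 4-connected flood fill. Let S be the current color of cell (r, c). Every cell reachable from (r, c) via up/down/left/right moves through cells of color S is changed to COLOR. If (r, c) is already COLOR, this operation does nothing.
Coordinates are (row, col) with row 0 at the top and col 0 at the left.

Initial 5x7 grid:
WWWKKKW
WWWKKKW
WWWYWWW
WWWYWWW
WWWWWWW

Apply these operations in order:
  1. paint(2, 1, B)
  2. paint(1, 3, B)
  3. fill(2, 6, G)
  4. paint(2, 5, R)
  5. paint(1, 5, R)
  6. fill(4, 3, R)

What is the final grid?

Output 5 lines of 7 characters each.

Answer: RRRKKKR
RRRBKRR
RBRYRRR
RRRYRRR
RRRRRRR

Derivation:
After op 1 paint(2,1,B):
WWWKKKW
WWWKKKW
WBWYWWW
WWWYWWW
WWWWWWW
After op 2 paint(1,3,B):
WWWKKKW
WWWBKKW
WBWYWWW
WWWYWWW
WWWWWWW
After op 3 fill(2,6,G) [26 cells changed]:
GGGKKKG
GGGBKKG
GBGYGGG
GGGYGGG
GGGGGGG
After op 4 paint(2,5,R):
GGGKKKG
GGGBKKG
GBGYGRG
GGGYGGG
GGGGGGG
After op 5 paint(1,5,R):
GGGKKKG
GGGBKRG
GBGYGRG
GGGYGGG
GGGGGGG
After op 6 fill(4,3,R) [25 cells changed]:
RRRKKKR
RRRBKRR
RBRYRRR
RRRYRRR
RRRRRRR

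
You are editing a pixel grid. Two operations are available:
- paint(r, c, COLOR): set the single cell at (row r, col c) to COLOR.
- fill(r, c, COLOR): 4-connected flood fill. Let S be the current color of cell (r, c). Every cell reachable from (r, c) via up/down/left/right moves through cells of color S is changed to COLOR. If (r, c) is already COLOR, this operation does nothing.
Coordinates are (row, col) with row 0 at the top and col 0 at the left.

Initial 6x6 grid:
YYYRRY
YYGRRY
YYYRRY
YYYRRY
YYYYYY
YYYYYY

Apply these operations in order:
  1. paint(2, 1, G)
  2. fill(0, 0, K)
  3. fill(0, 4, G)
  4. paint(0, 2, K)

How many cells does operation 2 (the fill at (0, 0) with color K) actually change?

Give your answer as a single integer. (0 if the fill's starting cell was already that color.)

Answer: 26

Derivation:
After op 1 paint(2,1,G):
YYYRRY
YYGRRY
YGYRRY
YYYRRY
YYYYYY
YYYYYY
After op 2 fill(0,0,K) [26 cells changed]:
KKKRRK
KKGRRK
KGKRRK
KKKRRK
KKKKKK
KKKKKK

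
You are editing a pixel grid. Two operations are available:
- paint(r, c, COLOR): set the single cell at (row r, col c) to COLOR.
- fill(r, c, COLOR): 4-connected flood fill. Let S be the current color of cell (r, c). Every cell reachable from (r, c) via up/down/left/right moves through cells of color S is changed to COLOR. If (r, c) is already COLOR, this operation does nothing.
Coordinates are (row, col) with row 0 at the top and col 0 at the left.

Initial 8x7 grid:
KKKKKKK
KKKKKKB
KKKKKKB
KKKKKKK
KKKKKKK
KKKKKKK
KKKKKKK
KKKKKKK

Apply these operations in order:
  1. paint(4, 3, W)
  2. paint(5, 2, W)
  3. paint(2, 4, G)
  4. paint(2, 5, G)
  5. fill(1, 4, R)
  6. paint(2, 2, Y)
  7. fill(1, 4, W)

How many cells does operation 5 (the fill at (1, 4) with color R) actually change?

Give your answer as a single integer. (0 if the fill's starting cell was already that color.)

After op 1 paint(4,3,W):
KKKKKKK
KKKKKKB
KKKKKKB
KKKKKKK
KKKWKKK
KKKKKKK
KKKKKKK
KKKKKKK
After op 2 paint(5,2,W):
KKKKKKK
KKKKKKB
KKKKKKB
KKKKKKK
KKKWKKK
KKWKKKK
KKKKKKK
KKKKKKK
After op 3 paint(2,4,G):
KKKKKKK
KKKKKKB
KKKKGKB
KKKKKKK
KKKWKKK
KKWKKKK
KKKKKKK
KKKKKKK
After op 4 paint(2,5,G):
KKKKKKK
KKKKKKB
KKKKGGB
KKKKKKK
KKKWKKK
KKWKKKK
KKKKKKK
KKKKKKK
After op 5 fill(1,4,R) [50 cells changed]:
RRRRRRR
RRRRRRB
RRRRGGB
RRRRRRR
RRRWRRR
RRWRRRR
RRRRRRR
RRRRRRR

Answer: 50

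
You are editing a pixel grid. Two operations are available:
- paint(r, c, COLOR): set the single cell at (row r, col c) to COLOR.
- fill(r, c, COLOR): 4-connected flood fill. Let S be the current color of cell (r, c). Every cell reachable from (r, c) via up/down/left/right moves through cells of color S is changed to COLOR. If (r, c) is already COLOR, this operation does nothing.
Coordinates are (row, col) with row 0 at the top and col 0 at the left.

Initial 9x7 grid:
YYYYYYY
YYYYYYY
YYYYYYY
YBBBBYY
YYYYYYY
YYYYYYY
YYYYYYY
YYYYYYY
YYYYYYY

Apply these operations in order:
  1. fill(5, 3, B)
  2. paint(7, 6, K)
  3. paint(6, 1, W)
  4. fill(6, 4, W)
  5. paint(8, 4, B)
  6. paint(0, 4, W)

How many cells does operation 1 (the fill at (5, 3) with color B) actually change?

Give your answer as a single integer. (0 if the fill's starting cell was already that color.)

After op 1 fill(5,3,B) [59 cells changed]:
BBBBBBB
BBBBBBB
BBBBBBB
BBBBBBB
BBBBBBB
BBBBBBB
BBBBBBB
BBBBBBB
BBBBBBB

Answer: 59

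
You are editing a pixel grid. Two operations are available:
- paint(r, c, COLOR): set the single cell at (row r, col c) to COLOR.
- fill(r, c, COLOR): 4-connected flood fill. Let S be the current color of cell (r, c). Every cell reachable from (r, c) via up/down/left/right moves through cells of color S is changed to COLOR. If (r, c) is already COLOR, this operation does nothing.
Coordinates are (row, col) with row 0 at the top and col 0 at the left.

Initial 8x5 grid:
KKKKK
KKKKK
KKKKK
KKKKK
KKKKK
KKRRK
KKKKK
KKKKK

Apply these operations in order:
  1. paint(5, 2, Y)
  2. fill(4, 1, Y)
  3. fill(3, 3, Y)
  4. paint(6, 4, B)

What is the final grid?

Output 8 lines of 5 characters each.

After op 1 paint(5,2,Y):
KKKKK
KKKKK
KKKKK
KKKKK
KKKKK
KKYRK
KKKKK
KKKKK
After op 2 fill(4,1,Y) [38 cells changed]:
YYYYY
YYYYY
YYYYY
YYYYY
YYYYY
YYYRY
YYYYY
YYYYY
After op 3 fill(3,3,Y) [0 cells changed]:
YYYYY
YYYYY
YYYYY
YYYYY
YYYYY
YYYRY
YYYYY
YYYYY
After op 4 paint(6,4,B):
YYYYY
YYYYY
YYYYY
YYYYY
YYYYY
YYYRY
YYYYB
YYYYY

Answer: YYYYY
YYYYY
YYYYY
YYYYY
YYYYY
YYYRY
YYYYB
YYYYY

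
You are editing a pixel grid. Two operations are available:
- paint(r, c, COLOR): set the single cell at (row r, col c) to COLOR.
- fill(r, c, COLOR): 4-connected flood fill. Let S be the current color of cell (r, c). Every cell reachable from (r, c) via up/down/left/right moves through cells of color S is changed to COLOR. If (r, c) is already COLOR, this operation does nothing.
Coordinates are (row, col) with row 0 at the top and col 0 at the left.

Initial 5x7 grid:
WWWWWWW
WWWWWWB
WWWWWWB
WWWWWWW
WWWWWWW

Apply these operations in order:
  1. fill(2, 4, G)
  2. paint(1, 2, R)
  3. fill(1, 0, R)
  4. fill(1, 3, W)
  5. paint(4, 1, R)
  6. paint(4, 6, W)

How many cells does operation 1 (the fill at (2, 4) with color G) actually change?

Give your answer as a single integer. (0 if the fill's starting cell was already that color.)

After op 1 fill(2,4,G) [33 cells changed]:
GGGGGGG
GGGGGGB
GGGGGGB
GGGGGGG
GGGGGGG

Answer: 33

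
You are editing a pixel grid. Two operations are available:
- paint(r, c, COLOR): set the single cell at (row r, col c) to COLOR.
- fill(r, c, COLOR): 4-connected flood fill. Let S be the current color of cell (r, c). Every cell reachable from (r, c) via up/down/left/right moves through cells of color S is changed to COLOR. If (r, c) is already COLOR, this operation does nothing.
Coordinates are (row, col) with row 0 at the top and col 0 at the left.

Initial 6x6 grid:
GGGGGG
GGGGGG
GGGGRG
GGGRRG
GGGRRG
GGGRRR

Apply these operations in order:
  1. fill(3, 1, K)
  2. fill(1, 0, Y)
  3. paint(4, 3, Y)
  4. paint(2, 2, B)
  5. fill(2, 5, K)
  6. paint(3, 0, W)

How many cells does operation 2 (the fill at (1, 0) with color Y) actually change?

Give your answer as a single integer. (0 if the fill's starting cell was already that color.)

After op 1 fill(3,1,K) [28 cells changed]:
KKKKKK
KKKKKK
KKKKRK
KKKRRK
KKKRRK
KKKRRR
After op 2 fill(1,0,Y) [28 cells changed]:
YYYYYY
YYYYYY
YYYYRY
YYYRRY
YYYRRY
YYYRRR

Answer: 28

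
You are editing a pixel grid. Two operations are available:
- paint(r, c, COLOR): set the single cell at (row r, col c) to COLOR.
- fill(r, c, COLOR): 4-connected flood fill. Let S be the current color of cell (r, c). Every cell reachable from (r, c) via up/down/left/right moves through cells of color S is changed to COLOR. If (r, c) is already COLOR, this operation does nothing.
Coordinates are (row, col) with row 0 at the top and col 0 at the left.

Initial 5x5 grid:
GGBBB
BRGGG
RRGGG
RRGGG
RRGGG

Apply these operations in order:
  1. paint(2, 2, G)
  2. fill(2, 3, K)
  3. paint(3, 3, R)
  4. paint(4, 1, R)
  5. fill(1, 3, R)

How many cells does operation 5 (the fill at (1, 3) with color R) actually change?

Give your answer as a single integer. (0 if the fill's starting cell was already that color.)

After op 1 paint(2,2,G):
GGBBB
BRGGG
RRGGG
RRGGG
RRGGG
After op 2 fill(2,3,K) [12 cells changed]:
GGBBB
BRKKK
RRKKK
RRKKK
RRKKK
After op 3 paint(3,3,R):
GGBBB
BRKKK
RRKKK
RRKRK
RRKKK
After op 4 paint(4,1,R):
GGBBB
BRKKK
RRKKK
RRKRK
RRKKK
After op 5 fill(1,3,R) [11 cells changed]:
GGBBB
BRRRR
RRRRR
RRRRR
RRRRR

Answer: 11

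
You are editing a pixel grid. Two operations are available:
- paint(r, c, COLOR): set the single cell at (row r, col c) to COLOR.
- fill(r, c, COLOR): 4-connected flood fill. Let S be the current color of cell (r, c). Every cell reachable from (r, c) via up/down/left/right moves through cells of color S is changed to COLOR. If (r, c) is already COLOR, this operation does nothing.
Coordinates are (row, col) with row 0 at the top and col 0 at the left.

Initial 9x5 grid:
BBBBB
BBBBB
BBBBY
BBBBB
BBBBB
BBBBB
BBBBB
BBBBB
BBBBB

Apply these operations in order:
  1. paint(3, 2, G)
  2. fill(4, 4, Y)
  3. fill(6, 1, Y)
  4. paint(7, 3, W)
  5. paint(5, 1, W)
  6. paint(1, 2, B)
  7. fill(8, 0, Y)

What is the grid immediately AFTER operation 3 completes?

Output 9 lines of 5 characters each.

Answer: YYYYY
YYYYY
YYYYY
YYGYY
YYYYY
YYYYY
YYYYY
YYYYY
YYYYY

Derivation:
After op 1 paint(3,2,G):
BBBBB
BBBBB
BBBBY
BBGBB
BBBBB
BBBBB
BBBBB
BBBBB
BBBBB
After op 2 fill(4,4,Y) [43 cells changed]:
YYYYY
YYYYY
YYYYY
YYGYY
YYYYY
YYYYY
YYYYY
YYYYY
YYYYY
After op 3 fill(6,1,Y) [0 cells changed]:
YYYYY
YYYYY
YYYYY
YYGYY
YYYYY
YYYYY
YYYYY
YYYYY
YYYYY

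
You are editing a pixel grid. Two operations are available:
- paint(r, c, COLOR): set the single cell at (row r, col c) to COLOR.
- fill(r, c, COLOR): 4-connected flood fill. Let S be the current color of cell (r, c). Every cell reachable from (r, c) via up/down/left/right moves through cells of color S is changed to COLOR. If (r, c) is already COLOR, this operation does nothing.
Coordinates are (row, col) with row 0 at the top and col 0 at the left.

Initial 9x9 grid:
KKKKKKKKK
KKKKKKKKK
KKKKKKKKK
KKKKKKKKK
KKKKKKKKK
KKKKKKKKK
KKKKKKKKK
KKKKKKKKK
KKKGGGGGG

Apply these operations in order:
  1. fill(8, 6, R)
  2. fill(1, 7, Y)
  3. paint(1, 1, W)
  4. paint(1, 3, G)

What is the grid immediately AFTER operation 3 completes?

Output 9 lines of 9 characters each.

Answer: YYYYYYYYY
YWYYYYYYY
YYYYYYYYY
YYYYYYYYY
YYYYYYYYY
YYYYYYYYY
YYYYYYYYY
YYYYYYYYY
YYYRRRRRR

Derivation:
After op 1 fill(8,6,R) [6 cells changed]:
KKKKKKKKK
KKKKKKKKK
KKKKKKKKK
KKKKKKKKK
KKKKKKKKK
KKKKKKKKK
KKKKKKKKK
KKKKKKKKK
KKKRRRRRR
After op 2 fill(1,7,Y) [75 cells changed]:
YYYYYYYYY
YYYYYYYYY
YYYYYYYYY
YYYYYYYYY
YYYYYYYYY
YYYYYYYYY
YYYYYYYYY
YYYYYYYYY
YYYRRRRRR
After op 3 paint(1,1,W):
YYYYYYYYY
YWYYYYYYY
YYYYYYYYY
YYYYYYYYY
YYYYYYYYY
YYYYYYYYY
YYYYYYYYY
YYYYYYYYY
YYYRRRRRR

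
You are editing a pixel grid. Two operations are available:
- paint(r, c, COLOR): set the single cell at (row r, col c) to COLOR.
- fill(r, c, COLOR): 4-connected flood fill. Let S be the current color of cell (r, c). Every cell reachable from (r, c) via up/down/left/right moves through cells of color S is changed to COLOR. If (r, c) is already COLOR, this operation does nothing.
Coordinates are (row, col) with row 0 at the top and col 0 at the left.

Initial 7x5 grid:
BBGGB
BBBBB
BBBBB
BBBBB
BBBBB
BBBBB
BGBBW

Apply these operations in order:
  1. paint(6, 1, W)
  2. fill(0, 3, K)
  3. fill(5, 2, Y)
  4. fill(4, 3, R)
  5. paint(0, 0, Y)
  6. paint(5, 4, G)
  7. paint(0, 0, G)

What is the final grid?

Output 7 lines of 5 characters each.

After op 1 paint(6,1,W):
BBGGB
BBBBB
BBBBB
BBBBB
BBBBB
BBBBB
BWBBW
After op 2 fill(0,3,K) [2 cells changed]:
BBKKB
BBBBB
BBBBB
BBBBB
BBBBB
BBBBB
BWBBW
After op 3 fill(5,2,Y) [31 cells changed]:
YYKKY
YYYYY
YYYYY
YYYYY
YYYYY
YYYYY
YWYYW
After op 4 fill(4,3,R) [31 cells changed]:
RRKKR
RRRRR
RRRRR
RRRRR
RRRRR
RRRRR
RWRRW
After op 5 paint(0,0,Y):
YRKKR
RRRRR
RRRRR
RRRRR
RRRRR
RRRRR
RWRRW
After op 6 paint(5,4,G):
YRKKR
RRRRR
RRRRR
RRRRR
RRRRR
RRRRG
RWRRW
After op 7 paint(0,0,G):
GRKKR
RRRRR
RRRRR
RRRRR
RRRRR
RRRRG
RWRRW

Answer: GRKKR
RRRRR
RRRRR
RRRRR
RRRRR
RRRRG
RWRRW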